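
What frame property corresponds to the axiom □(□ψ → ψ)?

shift-reflexivity: ∀x ∀y (Rxy → Ryy)

This schema is the T□ axiom.
Its frame correspondent is shift-reflexivity — ∀x ∀y (Rxy → Ryy).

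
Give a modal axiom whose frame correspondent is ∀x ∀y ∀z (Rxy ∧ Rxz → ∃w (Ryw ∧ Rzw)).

The condition is convergence. The .2 schema ◇□p → □◇p defines it.

◇□p → □◇p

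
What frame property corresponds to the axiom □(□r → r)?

Suppose □(□r→r) is valid. Take Rxy and set V(r)={w : Ryw}. Then at y, □r holds; since □(□r→r) at x, □r→r at y, so r at y, i.e. Ryy.

Shift-reflexivity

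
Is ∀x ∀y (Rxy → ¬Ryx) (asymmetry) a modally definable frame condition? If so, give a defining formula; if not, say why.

If a class were modally definable it would be closed under surjective bounded morphisms (Goldblatt–Thomason).
The 3-cycle (worlds w0,w1,w2 with w0→w1→w2→w0) is asymmetric. Mapping every world to a single reflexive point • is a surjective bounded morphism, and the reflexive point is not asymmetric (R•• but asymmetry requires ¬R••).
So the class is not modally definable.

Not modally definable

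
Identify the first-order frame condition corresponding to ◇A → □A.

This schema is the CD axiom.
It corresponds to partial functionality: ∀x ∀y ∀z (Rxy ∧ Rxz → y = z).

partial functionality: ∀x ∀y ∀z (Rxy ∧ Rxz → y = z)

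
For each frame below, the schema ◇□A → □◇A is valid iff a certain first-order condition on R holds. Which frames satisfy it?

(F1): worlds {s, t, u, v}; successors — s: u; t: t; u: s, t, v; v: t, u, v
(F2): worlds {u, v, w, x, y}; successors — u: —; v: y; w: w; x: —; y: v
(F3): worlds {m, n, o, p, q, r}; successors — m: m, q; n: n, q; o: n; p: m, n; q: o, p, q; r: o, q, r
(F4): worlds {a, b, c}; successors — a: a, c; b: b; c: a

(F2), (F4)

The schema corresponds to convergence: ∀x ∀y ∀z (Rxy ∧ Rxz → ∃w (Ryw ∧ Rzw)).
(F1): fails — Rut and Rus but t and s have no common successor.
(F2): ✓.
(F3): fails — Rqq and Rqp but q and p have no common successor.
(F4): ✓.
Valid on: (F2), (F4).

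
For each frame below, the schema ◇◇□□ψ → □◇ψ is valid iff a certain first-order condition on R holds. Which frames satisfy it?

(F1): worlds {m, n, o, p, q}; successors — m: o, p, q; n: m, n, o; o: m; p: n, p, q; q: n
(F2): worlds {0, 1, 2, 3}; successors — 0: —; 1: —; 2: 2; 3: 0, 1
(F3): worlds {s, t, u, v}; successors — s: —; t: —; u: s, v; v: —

(F2), (F3)

The schema corresponds to a generalized confluence (Geach) condition: ∀x ∀y ∀z ((xR²y ∧ xRz) → ∃w (yR²w ∧ zRw)).
(F1): fails — nR²o, nRo but no w with oR²w and oRw.
(F2): holds.
(F3): holds.
Valid on: (F2), (F3).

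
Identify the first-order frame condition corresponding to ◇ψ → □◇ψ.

the Euclidean property

Suppose ◇ψ→□◇ψ is valid. Take Rxy, Rxz and set V(ψ)={y}. Then ◇ψ at x, so □◇ψ at x, so ◇ψ at z, so some w with Rzw has ψ; w=y, i.e. Rzy. By symmetry of the argument, Ryz.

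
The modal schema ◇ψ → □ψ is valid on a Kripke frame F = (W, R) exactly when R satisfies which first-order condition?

Suppose ◇ψ→□ψ is valid. Take Rxy, Rxz and set V(ψ)={y}. Then ◇ψ at x, so □ψ at x, so ψ at z, i.e. z=y.
Conversely, any frame satisfying ∀x ∀y ∀z (Rxy ∧ Rxz → y = z) validates the schema.
Frame condition: ∀x ∀y ∀z (Rxy ∧ Rxz → y = z).

Partial functionality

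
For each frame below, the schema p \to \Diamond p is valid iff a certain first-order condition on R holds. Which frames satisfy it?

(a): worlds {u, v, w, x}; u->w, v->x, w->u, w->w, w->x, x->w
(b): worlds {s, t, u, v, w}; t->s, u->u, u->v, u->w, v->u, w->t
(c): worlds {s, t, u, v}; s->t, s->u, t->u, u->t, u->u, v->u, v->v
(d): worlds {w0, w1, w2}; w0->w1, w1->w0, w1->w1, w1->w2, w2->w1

none

The schema corresponds to reflexivity: \forall x Rxx.
(a): fails — world u does not see itself.
(b): fails — world s does not see itself.
(c): fails — world s does not see itself.
(d): fails — world w0 does not see itself.
Valid on no frame.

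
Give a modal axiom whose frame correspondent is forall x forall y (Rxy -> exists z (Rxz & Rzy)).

This is density; the standard corresponding axiom is C4: □□ψ → □ψ.
Suppose □□ψ→□ψ is valid. Take Rxy and set V(ψ)={w : xR²w}. Then □□ψ at x, so □ψ at x, so ψ at y, i.e. ∃z(Rxz∧Rzy).

□□ψ → □ψ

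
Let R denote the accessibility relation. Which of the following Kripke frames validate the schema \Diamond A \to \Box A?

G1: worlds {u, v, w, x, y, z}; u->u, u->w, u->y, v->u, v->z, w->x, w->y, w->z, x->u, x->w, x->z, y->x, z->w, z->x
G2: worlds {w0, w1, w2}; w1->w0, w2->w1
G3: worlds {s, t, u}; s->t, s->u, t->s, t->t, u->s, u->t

G2

The schema corresponds to partial functionality: \forall x \forall y \forall z (Rxy \wedge Rxz \to y = z).
G1: fails — u sees both u and w.
G2: condition met.
G3: fails — s sees both t and u.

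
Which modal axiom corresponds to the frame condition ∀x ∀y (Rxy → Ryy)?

□(□q → q)

This is shift-reflexivity; the standard corresponding axiom is T□: □(□q → q).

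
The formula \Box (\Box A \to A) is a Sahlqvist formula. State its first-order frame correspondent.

Shift-reflexivity

Suppose □(□A→A) is valid. Take Rxy and set V(A)={w : Ryw}. Then at y, □A holds; since □(□A→A) at x, □A→A at y, so A at y, i.e. Ryy.
The converse is a direct semantic check.
So the correspondent is shift-reflexivity.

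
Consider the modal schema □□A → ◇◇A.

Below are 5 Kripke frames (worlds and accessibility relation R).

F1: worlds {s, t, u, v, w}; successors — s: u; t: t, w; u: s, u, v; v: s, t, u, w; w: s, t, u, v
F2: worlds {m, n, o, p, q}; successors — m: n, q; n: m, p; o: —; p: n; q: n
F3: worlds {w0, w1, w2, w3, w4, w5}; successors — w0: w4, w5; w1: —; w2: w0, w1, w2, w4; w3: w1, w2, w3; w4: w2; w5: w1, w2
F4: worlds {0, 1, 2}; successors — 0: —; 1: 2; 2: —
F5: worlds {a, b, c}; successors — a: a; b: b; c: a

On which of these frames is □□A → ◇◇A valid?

This is the axiom for a generalized confluence (Geach) condition; its first-order frame correspondent is ∀x ∃w (xR²w ∧ xR²w).
F1: holds.
F2: fails — at o but no w with oR²w and oR²w.
F3: fails — at w1 but no w with w1R²w and w1R²w.
F4: fails — at 0 but no w with 0R²w and 0R²w.
F5: holds.
Valid on: F1, F5.

F1, F5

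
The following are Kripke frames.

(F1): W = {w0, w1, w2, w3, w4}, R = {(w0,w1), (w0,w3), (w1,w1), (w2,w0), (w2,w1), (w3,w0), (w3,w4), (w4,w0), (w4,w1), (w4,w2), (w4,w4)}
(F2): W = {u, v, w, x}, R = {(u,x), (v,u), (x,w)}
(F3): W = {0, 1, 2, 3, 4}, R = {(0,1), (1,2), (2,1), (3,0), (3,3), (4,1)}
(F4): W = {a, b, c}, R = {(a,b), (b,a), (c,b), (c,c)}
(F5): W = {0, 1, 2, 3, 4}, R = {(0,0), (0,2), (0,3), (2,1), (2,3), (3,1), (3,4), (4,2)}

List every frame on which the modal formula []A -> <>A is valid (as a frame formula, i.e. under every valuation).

The schema corresponds to seriality: forall x exists y Rxy.
(F1): ✓.
(F2): fails — world w has no successor.
(F3): ✓.
(F4): ✓.
(F5): fails — world 1 has no successor.
Valid on: (F1), (F3), (F4).

(F1), (F3), (F4)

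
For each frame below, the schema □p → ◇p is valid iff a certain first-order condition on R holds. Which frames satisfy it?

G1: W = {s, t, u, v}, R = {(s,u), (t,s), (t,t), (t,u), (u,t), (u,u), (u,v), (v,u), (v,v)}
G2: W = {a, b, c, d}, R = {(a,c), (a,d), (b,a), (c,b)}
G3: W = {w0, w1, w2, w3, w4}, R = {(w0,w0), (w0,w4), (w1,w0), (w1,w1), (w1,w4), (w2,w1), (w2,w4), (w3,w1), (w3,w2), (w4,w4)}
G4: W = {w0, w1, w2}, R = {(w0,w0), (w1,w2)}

G1, G3

Frame correspondent (Sahlqvist): ∀x ∃y Rxy — i.e. seriality.
G1: satisfies the condition.
G2: fails — world d has no successor.
G3: satisfies the condition.
G4: fails — world w2 has no successor.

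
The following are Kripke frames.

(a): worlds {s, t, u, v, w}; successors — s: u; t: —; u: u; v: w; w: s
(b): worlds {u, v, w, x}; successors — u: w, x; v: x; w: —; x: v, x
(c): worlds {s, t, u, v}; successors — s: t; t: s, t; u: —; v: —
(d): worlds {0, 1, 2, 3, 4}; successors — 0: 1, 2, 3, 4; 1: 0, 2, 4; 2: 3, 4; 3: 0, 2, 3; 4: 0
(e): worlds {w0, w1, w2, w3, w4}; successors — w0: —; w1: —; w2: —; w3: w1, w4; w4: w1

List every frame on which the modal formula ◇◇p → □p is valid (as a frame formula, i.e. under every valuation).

This is the axiom for a generalized confluence (Geach) condition; its first-order frame correspondent is ∀x ∀y ∀z ((xR²y ∧ xRz) → ∃w (y = w ∧ z = w)).
(a): fails — vR²s, vRw but s ≠ w.
(b): fails — uR²v, uRw but v ≠ w.
(c): fails — sR²s, sRt but s ≠ t.
(d): fails — 0R²0, 0R1 but 0 ≠ 1.
(e): fails — w3R²w1, w3Rw4 but w1 ≠ w4.

none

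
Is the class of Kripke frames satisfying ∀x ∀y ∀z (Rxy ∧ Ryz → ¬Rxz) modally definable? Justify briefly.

Not definable by any modal formula

Any modally definable frame class is closed under surjective bounded morphisms.
The 3-cycle (worlds s,t,u with s→t→u→s) is intransitive. Mapping every world to a single reflexive point • is a surjective bounded morphism; the reflexive point is not intransitive (R••∧R•• but R••).
Hence intransitivity is not modally definable.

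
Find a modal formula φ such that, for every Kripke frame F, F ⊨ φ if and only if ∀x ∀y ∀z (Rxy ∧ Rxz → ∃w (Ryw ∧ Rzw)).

This is convergence; the standard corresponding axiom is .2: ◇□p → □◇p.
Suppose ◇□p→□◇p is valid. Take Rxy, Rxz and set V(p)={w : Ryw}. Then □p at y so ◇□p at x, so □◇p at x, so ◇p at z, giving w with Rzw and Ryw.

◇□p → □◇p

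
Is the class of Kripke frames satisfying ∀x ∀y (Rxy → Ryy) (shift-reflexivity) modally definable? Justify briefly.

Definable; □(□p → p) defines it

Yes: it is shift-reflexivity, defined by the T□ schema □(□p → p).
Suppose □(□p→p) is valid. Take Rxy and set V(p)={w : Ryw}. Then at y, □p holds; since □(□p→p) at x, □p→p at y, so p at y, i.e. Ryy.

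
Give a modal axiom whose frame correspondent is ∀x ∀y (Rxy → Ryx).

s → □◇s

This is symmetry; the standard corresponding axiom is B: s → □◇s.
Suppose s→□◇s is valid. Take Rxy and set V(s)={x}. Then s at x, so □◇s at x, so ◇s at y, so some z with Ryz has s; z=x, i.e. Ryx.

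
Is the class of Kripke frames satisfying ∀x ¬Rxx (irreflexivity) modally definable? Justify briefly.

If a class were modally definable it would be closed under surjective bounded morphisms (Goldblatt–Thomason).
The 2-cycle (worlds s,t with s→t→s) is irreflexive, and the map sending every world to a single reflexive point • is a surjective bounded morphism (forth: every edge maps to (•,•); back: every world has a successor). So any modal formula valid on the 2-cycle is also valid on the reflexive point, which is not irreflexive.
Hence irreflexivity is not modally definable.

Not modally definable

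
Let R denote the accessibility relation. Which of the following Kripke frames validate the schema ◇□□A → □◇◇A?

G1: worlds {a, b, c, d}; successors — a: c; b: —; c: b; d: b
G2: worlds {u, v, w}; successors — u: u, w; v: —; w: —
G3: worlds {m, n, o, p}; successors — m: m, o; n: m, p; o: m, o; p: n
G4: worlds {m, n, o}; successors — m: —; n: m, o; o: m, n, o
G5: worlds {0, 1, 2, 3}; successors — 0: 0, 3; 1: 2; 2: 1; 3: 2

This is the axiom for a generalized confluence (Geach) condition; its first-order frame correspondent is ∀x ∀y ∀z ((xRy ∧ xRz) → ∃w (yR²w ∧ zR²w)).
G1: fails — aRc, aRc but no w with cR²w and cR²w.
G2: fails — uRu, uRw but no t with uR²t and wR²t.
G3: holds.
G4: fails — nRm, nRm but no w with mR²w and mR²w.
G5: fails — 0R0, 0R3 but no w with 0R²w and 3R²w.
Valid on: G3.

G3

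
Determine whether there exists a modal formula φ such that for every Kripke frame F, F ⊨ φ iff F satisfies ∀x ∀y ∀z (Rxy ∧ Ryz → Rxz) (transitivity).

Yes — defined by □r → □□r

The condition is transitivity. A defining modal formula is □r → □□r.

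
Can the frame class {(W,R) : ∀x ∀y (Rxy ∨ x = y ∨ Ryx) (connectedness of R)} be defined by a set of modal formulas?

No

Modal frame validity is preserved under disjoint unions.
Take 4 disjoint single-world reflexive frames: each is trivially connected, but their disjoint union has 4 worlds with no edge between distinct components, so it is not connected.
So no modal formula (or set of formulas) defines exactly the connected frames.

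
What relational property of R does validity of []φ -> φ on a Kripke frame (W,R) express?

This is the T axiom.
It corresponds to reflexivity: forall x Rxx.

Reflexivity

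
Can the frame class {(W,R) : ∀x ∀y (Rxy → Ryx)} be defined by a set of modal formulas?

Yes: it is symmetry, defined by the B schema q → □◇q.
Suppose q→□◇q is valid. Take Rxy and set V(q)={x}. Then q at x, so □◇q at x, so ◇q at y, so some z with Ryz has q; z=x, i.e. Ryx.

Definable; q → □◇q defines it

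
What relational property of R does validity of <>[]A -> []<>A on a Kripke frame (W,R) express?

This is the .2 axiom.
It corresponds to convergence: forall x forall y forall z (Rxy & Rxz -> exists w (Ryw & Rzw)).

convergence: forall x forall y forall z (Rxy & Rxz -> exists w (Ryw & Rzw))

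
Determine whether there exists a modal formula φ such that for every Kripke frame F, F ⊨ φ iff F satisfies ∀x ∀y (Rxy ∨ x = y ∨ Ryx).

Modal frame validity is preserved under disjoint unions.
Take 3 disjoint single-world reflexive frames: each is trivially connected, but their disjoint union has 3 worlds with no edge between distinct components, so it is not connected.
Hence connectedness of R is not modally definable.

Not definable by any modal formula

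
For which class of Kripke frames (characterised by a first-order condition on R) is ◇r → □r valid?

Suppose ◇r→□r is valid. Take Rxy, Rxz and set V(r)={y}. Then ◇r at x, so □r at x, so r at z, i.e. z=y.

partial functionality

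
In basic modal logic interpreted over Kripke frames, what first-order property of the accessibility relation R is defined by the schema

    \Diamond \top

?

This is a form of the D axiom.
Its frame correspondent is seriality — \forall x \exists y Rxy.

Seriality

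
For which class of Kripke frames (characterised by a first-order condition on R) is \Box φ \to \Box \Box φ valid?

transitivity

This schema is the 4 axiom.
Its frame correspondent is transitivity — \forall x \forall y \forall z (Rxy \wedge Ryz \to Rxz).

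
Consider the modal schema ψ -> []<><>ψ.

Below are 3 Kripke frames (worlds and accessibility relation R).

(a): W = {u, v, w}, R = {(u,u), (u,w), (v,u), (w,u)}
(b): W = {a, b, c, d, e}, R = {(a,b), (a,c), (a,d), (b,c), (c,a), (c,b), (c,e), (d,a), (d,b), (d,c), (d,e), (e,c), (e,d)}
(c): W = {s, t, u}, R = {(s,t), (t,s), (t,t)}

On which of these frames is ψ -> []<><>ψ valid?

(c)

Frame correspondent (Sahlqvist): forall x forall z (xRz -> exists w (x = w & z R^2 w)) — i.e. a generalized confluence (Geach) condition.
(a): fails — vRu but no t with v=t and uR²t.
(b): fails — aRc but no w with a=w and cR²w.
(c): holds.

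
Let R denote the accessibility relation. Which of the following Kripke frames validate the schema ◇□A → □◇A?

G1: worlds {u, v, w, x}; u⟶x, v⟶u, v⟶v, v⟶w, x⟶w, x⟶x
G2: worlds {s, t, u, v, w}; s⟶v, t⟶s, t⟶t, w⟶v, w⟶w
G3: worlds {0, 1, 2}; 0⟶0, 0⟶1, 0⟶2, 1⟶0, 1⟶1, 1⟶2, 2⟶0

G3

Frame correspondent (Sahlqvist): ∀x ∀y ∀z (Rxy ∧ Rxz → ∃w (Ryw ∧ Rzw)) — i.e. convergence.
G1: fails — Rvv and Rvw but v and w have no common successor.
G2: fails — Rsv and Rsv but v and v have no common successor.
G3: satisfies the condition.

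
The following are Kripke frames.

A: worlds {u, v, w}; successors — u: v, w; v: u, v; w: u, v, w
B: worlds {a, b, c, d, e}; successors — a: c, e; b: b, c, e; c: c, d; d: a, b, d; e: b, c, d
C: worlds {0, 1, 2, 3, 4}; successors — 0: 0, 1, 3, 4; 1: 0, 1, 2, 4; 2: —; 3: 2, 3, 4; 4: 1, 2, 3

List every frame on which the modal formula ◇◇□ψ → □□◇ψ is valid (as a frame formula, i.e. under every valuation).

This is the axiom for a generalized confluence (Geach) condition; its first-order frame correspondent is ∀x ∀y ∀z ((xR²y ∧ xR²z) → ∃w (yRw ∧ zRw)).
A: ✓.
B: fails — cR²a, cR²d but no w with aRw and dRw.
C: fails — 0R²0, 0R²2 but no w with 0Rw and 2Rw.
Valid on: A.

A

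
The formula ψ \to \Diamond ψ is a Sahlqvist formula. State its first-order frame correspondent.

reflexivity

Equivalently (dual form): □ψ → ψ.
Suppose □ψ→ψ is valid. At any x set V(ψ)={w : Rxw}. Then □ψ holds at x, so ψ holds at x, i.e. Rxx.
Conversely, on a frame with reflexivity the schema holds at every world under every valuation.
So the correspondent is reflexivity.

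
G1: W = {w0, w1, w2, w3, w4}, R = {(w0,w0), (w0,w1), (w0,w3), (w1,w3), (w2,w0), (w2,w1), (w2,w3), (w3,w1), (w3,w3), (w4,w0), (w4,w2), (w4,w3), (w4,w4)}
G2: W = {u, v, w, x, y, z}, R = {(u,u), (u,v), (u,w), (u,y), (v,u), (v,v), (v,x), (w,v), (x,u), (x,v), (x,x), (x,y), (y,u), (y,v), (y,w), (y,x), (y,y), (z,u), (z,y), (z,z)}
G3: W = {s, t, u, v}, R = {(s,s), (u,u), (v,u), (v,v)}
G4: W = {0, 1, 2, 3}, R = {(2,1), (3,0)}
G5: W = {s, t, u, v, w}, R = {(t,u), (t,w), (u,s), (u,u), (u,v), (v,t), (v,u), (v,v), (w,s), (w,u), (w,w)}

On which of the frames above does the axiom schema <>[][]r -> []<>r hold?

The schema corresponds to a generalized confluence (Geach) condition: forall x forall y forall z ((xRy & xRz) -> exists w (y R^2 w & zRw)).
G1: condition met.
G2: condition met.
G3: condition met.
G4: fails — 2R1, 2R1 but no w with 1R²w and 1Rw.
G5: fails — uRs, uRs but no w* with sR²w* and sRw*.
Valid on: G1, G2, G3.

G1, G2, G3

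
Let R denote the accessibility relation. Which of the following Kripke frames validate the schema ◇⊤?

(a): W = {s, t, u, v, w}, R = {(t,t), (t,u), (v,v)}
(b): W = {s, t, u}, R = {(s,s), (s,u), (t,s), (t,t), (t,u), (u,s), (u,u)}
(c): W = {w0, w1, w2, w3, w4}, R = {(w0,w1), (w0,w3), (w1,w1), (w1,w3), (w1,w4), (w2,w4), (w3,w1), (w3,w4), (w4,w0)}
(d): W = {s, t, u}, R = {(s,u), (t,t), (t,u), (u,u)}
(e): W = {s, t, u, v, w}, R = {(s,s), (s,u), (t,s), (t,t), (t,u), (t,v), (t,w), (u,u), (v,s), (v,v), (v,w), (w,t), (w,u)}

This is the axiom for seriality; its first-order frame correspondent is ∀x ∃y Rxy.
(a): fails — world s has no successor.
(b): satisfies the condition.
(c): satisfies the condition.
(d): satisfies the condition.
(e): satisfies the condition.
Valid on: (b), (c), (d), (e).

(b), (c), (d), (e)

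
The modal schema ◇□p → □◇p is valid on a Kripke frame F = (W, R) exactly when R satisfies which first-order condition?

convergence

Suppose ◇□p→□◇p is valid. Take Rxy, Rxz and set V(p)={w : Ryw}. Then □p at y so ◇□p at x, so □◇p at x, so ◇p at z, giving w with Rzw and Ryw.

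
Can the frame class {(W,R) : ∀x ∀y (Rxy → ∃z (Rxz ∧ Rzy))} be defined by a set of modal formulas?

The condition is density. A defining modal formula is □□q → □q.
Suppose □□q→□q is valid. Take Rxy and set V(q)={w : xR²w}. Then □□q at x, so □q at x, so q at y, i.e. ∃z(Rxz∧Rzy).

Definable; □□q → □q defines it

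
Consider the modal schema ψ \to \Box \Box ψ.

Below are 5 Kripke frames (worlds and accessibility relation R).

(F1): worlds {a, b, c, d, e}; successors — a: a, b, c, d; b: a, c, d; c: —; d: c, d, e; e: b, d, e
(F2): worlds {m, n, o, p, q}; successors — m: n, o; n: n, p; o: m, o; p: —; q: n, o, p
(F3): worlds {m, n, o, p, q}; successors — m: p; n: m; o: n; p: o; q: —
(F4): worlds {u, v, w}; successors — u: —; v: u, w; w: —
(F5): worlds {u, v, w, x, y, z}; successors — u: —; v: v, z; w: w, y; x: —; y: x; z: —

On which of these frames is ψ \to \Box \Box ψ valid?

(F4)

This is the axiom for a generalized confluence (Geach) condition; its first-order frame correspondent is \forall x \forall z (x R^2 z \to \exists w (x = w \wedge z = w)).
(F1): fails — aR²b but a ≠ b.
(F2): fails — mR²n but m ≠ n.
(F3): fails — mR²o but m ≠ o.
(F4): satisfies the condition.
(F5): fails — vR²z but v ≠ z.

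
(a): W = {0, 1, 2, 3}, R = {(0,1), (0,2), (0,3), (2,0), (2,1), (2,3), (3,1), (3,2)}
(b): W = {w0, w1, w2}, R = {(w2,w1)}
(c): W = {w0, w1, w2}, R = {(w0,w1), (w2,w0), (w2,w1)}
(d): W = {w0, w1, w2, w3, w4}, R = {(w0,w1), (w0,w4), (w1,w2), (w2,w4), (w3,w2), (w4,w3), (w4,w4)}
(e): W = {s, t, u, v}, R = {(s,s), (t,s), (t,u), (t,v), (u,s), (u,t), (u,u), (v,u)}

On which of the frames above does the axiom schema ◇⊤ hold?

This is the axiom for seriality; its first-order frame correspondent is ∀x ∃y Rxy.
(a): fails — world 1 has no successor.
(b): fails — world w0 has no successor.
(c): fails — world w1 has no successor.
(d): holds.
(e): holds.

(d), (e)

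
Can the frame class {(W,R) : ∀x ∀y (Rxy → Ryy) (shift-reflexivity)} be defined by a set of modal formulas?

Yes — defined by □(□r → r)

Yes: it is shift-reflexivity, defined by the T□ schema □(□r → r).
Suppose □(□r→r) is valid. Take Rxy and set V(r)={w : Ryw}. Then at y, □r holds; since □(□r→r) at x, □r→r at y, so r at y, i.e. Ryy.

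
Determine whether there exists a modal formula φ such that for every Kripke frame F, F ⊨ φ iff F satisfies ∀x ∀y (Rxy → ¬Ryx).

Modal frame validity is preserved under surjective bounded morphisms.
The 4-cycle (worlds s,t,u,v with s→t→u→v→s) is asymmetric. Mapping every world to a single reflexive point • is a surjective bounded morphism, and the reflexive point is not asymmetric (R•• but asymmetry requires ¬R••).
So no modal formula (or set of formulas) defines exactly the asymmetric frames.

No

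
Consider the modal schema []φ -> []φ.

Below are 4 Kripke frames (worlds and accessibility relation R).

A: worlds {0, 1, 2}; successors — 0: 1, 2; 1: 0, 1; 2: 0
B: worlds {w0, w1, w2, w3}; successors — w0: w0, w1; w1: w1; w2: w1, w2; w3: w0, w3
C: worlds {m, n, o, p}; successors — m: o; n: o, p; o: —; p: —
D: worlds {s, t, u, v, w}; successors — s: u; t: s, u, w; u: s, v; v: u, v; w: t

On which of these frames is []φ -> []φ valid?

Frame correspondent (Sahlqvist): forall x forall z (xRz -> exists w (xRw & z = w)) — i.e. a generalized confluence (Geach) condition.
A: satisfies the condition.
B: satisfies the condition.
C: satisfies the condition.
D: satisfies the condition.
Valid on: A, B, C, D.

A, B, C, D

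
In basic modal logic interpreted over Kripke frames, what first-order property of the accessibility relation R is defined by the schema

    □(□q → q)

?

shift-reflexivity: ∀x ∀y (Rxy → Ryy)

This schema is the T□ axiom.
It corresponds to shift-reflexivity: ∀x ∀y (Rxy → Ryy).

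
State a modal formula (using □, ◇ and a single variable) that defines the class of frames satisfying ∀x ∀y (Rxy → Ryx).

r → □◇r

The condition is symmetry. The B schema r → □◇r defines it.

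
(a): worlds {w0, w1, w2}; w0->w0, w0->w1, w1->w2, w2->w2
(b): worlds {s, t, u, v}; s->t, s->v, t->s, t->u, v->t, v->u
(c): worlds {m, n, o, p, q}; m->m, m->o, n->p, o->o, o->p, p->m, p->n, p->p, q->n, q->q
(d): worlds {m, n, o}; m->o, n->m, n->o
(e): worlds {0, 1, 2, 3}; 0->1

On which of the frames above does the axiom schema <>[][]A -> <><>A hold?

(a), (c)

The schema corresponds to a generalized confluence (Geach) condition: forall x forall y (xRy -> exists w (y R^2 w & x R^2 w)).
(a): ✓.
(b): fails — tRu but no w with uR²w and tR²w.
(c): ✓.
(d): fails — mRo but no w with oR²w and mR²w.
(e): fails — 0R1 but no w with 1R²w and 0R²w.
Valid on: (a), (c).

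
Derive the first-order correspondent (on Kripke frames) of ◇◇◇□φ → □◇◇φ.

∀x ∀y ∀z ((xR³y ∧ xRz) → ∃w (yRw ∧ zR²w))

This is a Sahlqvist (Geach-type) schema ◇^3□^1φ → □^1◇^2φ.
Minimal-valuation argument: fix x; take any y with xR^3y and any z with xR^1z. Set V(φ) to the set of worlds R-reachable from y in exactly 1 step. Then □^1φ holds at y, so the antecedent holds at x; validity forces ◇^2φ at z, giving a w with zR^2w and yR^1w.
First-order correspondent: ∀x ∀y ∀z ((xR³y ∧ xRz) → ∃w (yRw ∧ zR²w)).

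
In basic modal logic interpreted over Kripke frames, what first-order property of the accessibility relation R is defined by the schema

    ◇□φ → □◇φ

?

Suppose ◇□φ→□◇φ is valid. Take Rxy, Rxz and set V(φ)={w : Ryw}. Then □φ at y so ◇□φ at x, so □◇φ at x, so ◇φ at z, giving w with Rzw and Ryw.

convergence: ∀x ∀y ∀z (Rxy ∧ Rxz → ∃w (Ryw ∧ Rzw))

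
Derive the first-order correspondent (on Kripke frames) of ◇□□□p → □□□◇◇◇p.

∀x ∀y ∀z ((xRy ∧ xR³z) → ∃w (yR³w ∧ zR³w))

This is a Sahlqvist (Geach-type) schema ◇^1□^3p → □^3◇^3p.
First-order correspondent: ∀x ∀y ∀z ((xRy ∧ xR³z) → ∃w (yR³w ∧ zR³w)).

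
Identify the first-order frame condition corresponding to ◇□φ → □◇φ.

convergence: ∀x ∀y ∀z (Rxy ∧ Rxz → ∃w (Ryw ∧ Rzw))

This schema is the .2 axiom.
It corresponds to convergence: ∀x ∀y ∀z (Rxy ∧ Rxz → ∃w (Ryw ∧ Rzw)).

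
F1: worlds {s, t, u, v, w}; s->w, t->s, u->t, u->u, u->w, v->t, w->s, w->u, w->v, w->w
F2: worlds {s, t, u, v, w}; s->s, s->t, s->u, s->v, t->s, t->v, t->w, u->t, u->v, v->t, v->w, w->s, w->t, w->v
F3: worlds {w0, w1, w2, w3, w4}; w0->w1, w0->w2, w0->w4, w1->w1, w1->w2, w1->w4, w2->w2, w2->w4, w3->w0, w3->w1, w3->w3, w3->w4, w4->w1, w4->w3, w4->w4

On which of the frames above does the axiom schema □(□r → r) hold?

Frame correspondent (Sahlqvist): ∀x ∀y (Rxy → Ryy) — i.e. shift-reflexivity.
F1: fails — Rut but not Rtt.
F2: fails — Ruv but not Rvv.
F3: fails — Rw3w0 but not Rw0w0.
Valid on no frame.

none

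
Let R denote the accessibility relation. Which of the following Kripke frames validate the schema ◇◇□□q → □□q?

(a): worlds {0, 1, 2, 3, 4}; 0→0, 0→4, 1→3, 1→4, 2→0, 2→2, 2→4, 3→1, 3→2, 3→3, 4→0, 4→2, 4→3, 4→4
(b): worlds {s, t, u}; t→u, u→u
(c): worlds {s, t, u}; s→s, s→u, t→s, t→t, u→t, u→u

(b), (c)

The schema corresponds to a generalized confluence (Geach) condition: ∀x ∀y ∀z ((xR²y ∧ xR²z) → ∃w (yR²w ∧ z = w)).
(a): fails — 1R²0, 1R²1 but no w with 0R²w and 1=w.
(b): holds.
(c): holds.
Valid on: (b), (c).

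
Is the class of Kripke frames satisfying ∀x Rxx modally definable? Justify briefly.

The condition is reflexivity. A defining modal formula is □q → q.
Suppose □q→q is valid. At any x set V(q)={w : Rxw}. Then □q holds at x, so q holds at x, i.e. Rxx.

Yes — defined by □q → q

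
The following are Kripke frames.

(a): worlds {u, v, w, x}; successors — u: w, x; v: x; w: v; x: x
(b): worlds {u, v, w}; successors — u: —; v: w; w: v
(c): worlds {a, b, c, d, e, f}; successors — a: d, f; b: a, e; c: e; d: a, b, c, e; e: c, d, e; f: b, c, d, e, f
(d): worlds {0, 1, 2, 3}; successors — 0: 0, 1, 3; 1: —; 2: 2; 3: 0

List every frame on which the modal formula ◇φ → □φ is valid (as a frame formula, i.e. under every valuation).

(b)

This is the axiom for partial functionality; its first-order frame correspondent is ∀x ∀y ∀z (Rxy ∧ Rxz → y = z).
(a): fails — u sees both w and x.
(b): holds.
(c): fails — a sees both d and f.
(d): fails — 0 sees both 0 and 1.
Valid on: (b).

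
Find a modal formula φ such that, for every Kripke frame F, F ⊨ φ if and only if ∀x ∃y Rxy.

□p → ◇p

The condition is seriality. The D schema □p → ◇p defines it.
Suppose □p→◇p is valid. At any x set V(p)=W. Then □p at x, so ◇p at x, so x has a successor.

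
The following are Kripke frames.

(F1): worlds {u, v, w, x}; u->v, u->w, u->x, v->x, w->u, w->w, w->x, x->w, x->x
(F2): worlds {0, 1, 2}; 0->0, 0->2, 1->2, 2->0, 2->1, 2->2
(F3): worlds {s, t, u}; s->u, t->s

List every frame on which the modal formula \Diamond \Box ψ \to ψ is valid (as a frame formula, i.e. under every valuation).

(F2)

This is the axiom for symmetry; its first-order frame correspondent is \forall x \forall y (Rxy \to Ryx).
(F1): fails — Ruv but not Rvu.
(F2): condition met.
(F3): fails — Rsu but not Rus.
Valid on: (F2).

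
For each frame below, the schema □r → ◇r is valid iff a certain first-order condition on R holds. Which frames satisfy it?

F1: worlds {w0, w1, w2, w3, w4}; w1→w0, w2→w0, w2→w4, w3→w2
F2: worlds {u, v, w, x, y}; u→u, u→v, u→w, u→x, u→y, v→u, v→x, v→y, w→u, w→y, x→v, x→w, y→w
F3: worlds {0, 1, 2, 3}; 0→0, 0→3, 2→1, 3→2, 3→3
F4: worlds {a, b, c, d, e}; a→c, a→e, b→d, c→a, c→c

Frame correspondent (Sahlqvist): ∀x ∃y Rxy — i.e. seriality.
F1: fails — world w0 has no successor.
F2: condition met.
F3: fails — world 1 has no successor.
F4: fails — world d has no successor.

F2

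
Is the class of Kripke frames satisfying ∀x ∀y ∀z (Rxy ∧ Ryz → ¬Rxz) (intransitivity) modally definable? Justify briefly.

Modal frame validity is preserved under surjective bounded morphisms.
The 7-cycle (worlds a,b,c,d,e,f,g with a→b→c→d→e→f→g→a) is intransitive. Mapping every world to a single reflexive point • is a surjective bounded morphism; the reflexive point is not intransitive (R••∧R•• but R••).
So no modal formula (or set of formulas) defines exactly the intransitive frames.

Not definable by any modal formula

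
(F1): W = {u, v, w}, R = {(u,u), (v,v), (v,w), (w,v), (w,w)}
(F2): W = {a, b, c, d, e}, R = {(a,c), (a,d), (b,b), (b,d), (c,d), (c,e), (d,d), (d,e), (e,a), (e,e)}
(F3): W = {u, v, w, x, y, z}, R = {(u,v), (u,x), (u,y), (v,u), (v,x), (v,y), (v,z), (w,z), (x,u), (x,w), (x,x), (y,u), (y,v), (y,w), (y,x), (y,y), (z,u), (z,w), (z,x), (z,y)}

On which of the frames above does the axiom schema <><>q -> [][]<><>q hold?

(F1)

This is the axiom for a generalized confluence (Geach) condition; its first-order frame correspondent is forall x forall y forall z ((x R^2 y & x R^2 z) -> exists w (y = w & z R^2 w)).
(F1): satisfies the condition.
(F2): fails — bR²b, bR²d but no w with b=w and dR²w.
(F3): fails — uR²v, uR²w but no t with v=t and wR²t.
Valid on: (F1).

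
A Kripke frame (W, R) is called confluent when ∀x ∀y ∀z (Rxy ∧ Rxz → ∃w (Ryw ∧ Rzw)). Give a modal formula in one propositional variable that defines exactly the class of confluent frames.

This is convergence; the standard corresponding axiom is .2: ◇□r → □◇r.

◇□r → □◇r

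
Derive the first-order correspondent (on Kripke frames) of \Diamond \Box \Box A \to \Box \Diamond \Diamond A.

This is a Sahlqvist (Geach-type) schema ◇^1□^2A → □^1◇^2A.
Minimal-valuation argument: fix x; take any y with xR^1y and any z with xR^1z. Set V(A) to the set of worlds R-reachable from y in exactly 2 steps. Then □^2A holds at y, so the antecedent holds at x; validity forces ◇^2A at z, giving a w with zR^2w and yR^2w.
First-order correspondent: \forall x \forall y \forall z ((xRy \wedge xRz) \to \exists w (y R^2 w \wedge z R^2 w)).

\forall x \forall y \forall z ((xRy \wedge xRz) \to \exists w (y R^2 w \wedge z R^2 w))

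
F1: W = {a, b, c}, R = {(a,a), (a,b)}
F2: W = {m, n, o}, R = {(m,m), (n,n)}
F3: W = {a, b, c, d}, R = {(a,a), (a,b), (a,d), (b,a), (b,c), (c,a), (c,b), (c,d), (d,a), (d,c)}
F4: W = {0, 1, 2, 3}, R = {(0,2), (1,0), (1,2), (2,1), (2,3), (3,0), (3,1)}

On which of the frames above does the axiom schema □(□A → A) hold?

F2

This is the axiom for shift-reflexivity; its first-order frame correspondent is ∀x ∀y (Rxy → Ryy).
F1: fails — Rab but not Rbb.
F2: satisfies the condition.
F3: fails — Rbc but not Rcc.
F4: fails — R10 but not R00.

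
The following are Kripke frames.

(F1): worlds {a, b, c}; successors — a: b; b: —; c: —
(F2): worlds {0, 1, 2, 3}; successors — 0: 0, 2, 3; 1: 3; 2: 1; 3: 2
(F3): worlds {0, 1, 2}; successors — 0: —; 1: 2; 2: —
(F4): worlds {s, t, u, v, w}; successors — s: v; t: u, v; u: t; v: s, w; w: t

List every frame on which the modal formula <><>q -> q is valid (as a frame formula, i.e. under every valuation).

(F1), (F3)

This is the axiom for a generalized confluence (Geach) condition; its first-order frame correspondent is forall x forall y (x R^2 y -> exists w (y = w & x = w)).
(F1): condition met.
(F2): fails — 0R²1 but 1 ≠ 0.
(F3): condition met.
(F4): fails — sR²w but w ≠ s.
Valid on: (F1), (F3).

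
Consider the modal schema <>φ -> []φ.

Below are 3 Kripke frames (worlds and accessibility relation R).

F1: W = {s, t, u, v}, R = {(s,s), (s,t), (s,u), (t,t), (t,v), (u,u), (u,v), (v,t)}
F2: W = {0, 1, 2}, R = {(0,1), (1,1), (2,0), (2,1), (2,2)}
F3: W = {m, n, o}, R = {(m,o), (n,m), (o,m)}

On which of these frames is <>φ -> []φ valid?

This is the axiom for partial functionality; its first-order frame correspondent is forall x forall y forall z (Rxy & Rxz -> y = z).
F1: fails — s sees both s and t.
F2: fails — 2 sees both 0 and 1.
F3: satisfies the condition.

F3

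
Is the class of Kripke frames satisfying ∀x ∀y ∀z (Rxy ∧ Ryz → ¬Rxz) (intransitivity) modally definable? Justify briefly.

Any modally definable frame class is closed under surjective bounded morphisms.
The 5-cycle (worlds s,t,u,v,w with s→t→u→v→w→s) is intransitive. Mapping every world to a single reflexive point • is a surjective bounded morphism; the reflexive point is not intransitive (R••∧R•• but R••).
Hence intransitivity is not modally definable.

Not definable by any modal formula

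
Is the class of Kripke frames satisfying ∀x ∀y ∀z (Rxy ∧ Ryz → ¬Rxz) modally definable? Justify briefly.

Modal frame validity is preserved under surjective bounded morphisms.
The 7-cycle (worlds 0,1,2,3,4,5,6 with 0→1→2→3→4→5→6→0) is intransitive. Mapping every world to a single reflexive point • is a surjective bounded morphism; the reflexive point is not intransitive (R••∧R•• but R••).
So no modal formula (or set of formulas) defines exactly the intransitive frames.

Not definable by any modal formula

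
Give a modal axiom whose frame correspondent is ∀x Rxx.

□r → r

A defining formula is □r → r (the T axiom).
Suppose □r→r is valid. At any x set V(r)={w : Rxw}. Then □r holds at x, so r holds at x, i.e. Rxx.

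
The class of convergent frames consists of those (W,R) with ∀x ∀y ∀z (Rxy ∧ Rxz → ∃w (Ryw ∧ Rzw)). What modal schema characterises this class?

The condition is convergence. The .2 schema ◇□q → □◇q defines it.

◇□q → □◇q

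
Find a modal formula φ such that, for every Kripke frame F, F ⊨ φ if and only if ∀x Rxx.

□s → s

This is reflexivity; the standard corresponding axiom is T: □s → s.
Suppose □s→s is valid. At any x set V(s)={w : Rxw}. Then □s holds at x, so s holds at x, i.e. Rxx.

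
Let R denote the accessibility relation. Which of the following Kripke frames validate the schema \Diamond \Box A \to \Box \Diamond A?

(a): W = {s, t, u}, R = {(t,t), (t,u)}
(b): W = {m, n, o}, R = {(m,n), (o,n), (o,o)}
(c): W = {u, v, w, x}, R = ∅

The schema corresponds to convergence: \forall x \forall y \forall z (Rxy \wedge Rxz \to \exists w (Ryw \wedge Rzw)).
(a): fails — Rtt and Rtu but t and u have no common successor.
(b): fails — Rmn and Rmn but n and n have no common successor.
(c): holds.
Valid on: (c).

(c)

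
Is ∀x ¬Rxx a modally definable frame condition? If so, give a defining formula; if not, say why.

Not definable by any modal formula

Any modally definable frame class is closed under surjective bounded morphisms.
The 3-cycle (worlds a,b,c with a→b→c→a) is irreflexive, and the map sending every world to a single reflexive point • is a surjective bounded morphism (forth: every edge maps to (•,•); back: every world has a successor). So any modal formula valid on the 3-cycle is also valid on the reflexive point, which is not irreflexive.
So the class is not modally definable.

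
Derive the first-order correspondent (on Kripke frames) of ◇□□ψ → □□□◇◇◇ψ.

∀x ∀y ∀z ((xRy ∧ xR³z) → ∃w (yR²w ∧ zR³w))

This is a Sahlqvist (Geach-type) schema ◇^1□^2ψ → □^3◇^3ψ.
Minimal-valuation argument: fix x; take any y with xR^1y and any z with xR^3z. Set V(ψ) to the set of worlds R-reachable from y in exactly 2 steps. Then □^2ψ holds at y, so the antecedent holds at x; validity forces ◇^3ψ at z, giving a w with zR^3w and yR^2w.
First-order correspondent: ∀x ∀y ∀z ((xRy ∧ xR³z) → ∃w (yR²w ∧ zR³w)).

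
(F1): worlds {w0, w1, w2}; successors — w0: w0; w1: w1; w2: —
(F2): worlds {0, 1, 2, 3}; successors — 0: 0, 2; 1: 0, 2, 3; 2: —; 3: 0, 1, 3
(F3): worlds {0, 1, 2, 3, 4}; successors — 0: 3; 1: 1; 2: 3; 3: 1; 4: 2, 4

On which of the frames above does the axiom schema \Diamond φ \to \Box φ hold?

(F1)

This is the axiom for partial functionality; its first-order frame correspondent is \forall x \forall y \forall z (Rxy \wedge Rxz \to y = z).
(F1): satisfies the condition.
(F2): fails — 0 sees both 0 and 2.
(F3): fails — 4 sees both 2 and 4.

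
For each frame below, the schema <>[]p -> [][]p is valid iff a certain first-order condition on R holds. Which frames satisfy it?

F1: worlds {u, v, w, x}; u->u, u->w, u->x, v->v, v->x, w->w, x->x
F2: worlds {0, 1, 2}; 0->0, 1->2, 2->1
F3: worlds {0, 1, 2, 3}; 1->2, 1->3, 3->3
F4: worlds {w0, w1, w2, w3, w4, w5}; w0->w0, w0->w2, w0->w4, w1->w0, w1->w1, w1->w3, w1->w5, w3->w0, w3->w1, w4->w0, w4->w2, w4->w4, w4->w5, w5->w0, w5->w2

F2

The schema corresponds to a generalized confluence (Geach) condition: forall x forall y forall z ((xRy & x R^2 z) -> exists w (yRw & z = w)).
F1: fails — uRw, uR²u but no t with wRt and u=t.
F2: condition met.
F3: fails — 1R2, 1R²3 but no w with 2Rw and 3=w.
F4: fails — w0Rw0, w0R²w5 but no w with w0Rw and w5=w.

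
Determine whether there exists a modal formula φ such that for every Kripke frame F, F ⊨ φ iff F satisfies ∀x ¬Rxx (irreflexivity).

If a class were modally definable it would be closed under surjective bounded morphisms (Goldblatt–Thomason).
The 5-cycle (worlds s,t,u,v,w with s→t→u→v→w→s) is irreflexive, and the map sending every world to a single reflexive point • is a surjective bounded morphism (forth: every edge maps to (•,•); back: every world has a successor). So any modal formula valid on the 5-cycle is also valid on the reflexive point, which is not irreflexive.
So the class is not modally definable.

No — not modally definable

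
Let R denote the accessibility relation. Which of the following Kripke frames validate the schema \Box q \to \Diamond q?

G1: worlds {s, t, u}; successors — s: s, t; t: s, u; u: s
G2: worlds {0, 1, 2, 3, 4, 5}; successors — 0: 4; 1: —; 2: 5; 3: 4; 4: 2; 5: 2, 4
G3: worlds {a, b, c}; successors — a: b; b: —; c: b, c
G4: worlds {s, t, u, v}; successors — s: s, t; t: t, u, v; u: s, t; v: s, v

G1, G4

This is the axiom for seriality; its first-order frame correspondent is \forall x \exists y Rxy.
G1: holds.
G2: fails — world 1 has no successor.
G3: fails — world b has no successor.
G4: holds.
Valid on: G1, G4.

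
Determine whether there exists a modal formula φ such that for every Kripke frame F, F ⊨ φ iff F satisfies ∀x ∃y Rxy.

Yes: it is seriality, defined by the D schema □p → ◇p.
Suppose □p→◇p is valid. At any x set V(p)=W. Then □p at x, so ◇p at x, so x has a successor.

Yes, by □p → ◇p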